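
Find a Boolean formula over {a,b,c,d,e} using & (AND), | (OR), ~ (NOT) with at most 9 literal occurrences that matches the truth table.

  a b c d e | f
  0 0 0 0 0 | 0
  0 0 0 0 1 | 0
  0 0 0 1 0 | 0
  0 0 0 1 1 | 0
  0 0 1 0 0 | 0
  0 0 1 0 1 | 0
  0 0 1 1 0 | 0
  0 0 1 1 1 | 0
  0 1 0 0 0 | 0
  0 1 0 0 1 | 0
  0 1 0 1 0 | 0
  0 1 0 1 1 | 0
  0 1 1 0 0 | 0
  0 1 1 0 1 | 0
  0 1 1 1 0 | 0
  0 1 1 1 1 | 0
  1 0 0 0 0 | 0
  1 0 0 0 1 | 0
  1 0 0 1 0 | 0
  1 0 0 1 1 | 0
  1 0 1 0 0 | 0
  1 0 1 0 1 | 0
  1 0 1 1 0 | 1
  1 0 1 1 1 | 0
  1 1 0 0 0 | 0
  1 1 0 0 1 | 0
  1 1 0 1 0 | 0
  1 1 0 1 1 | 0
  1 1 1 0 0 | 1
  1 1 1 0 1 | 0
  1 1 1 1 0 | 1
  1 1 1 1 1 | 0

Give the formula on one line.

((((~c | ~e) & ((b & c) | d)) | e) & (a & (c & ~e)))

  ~c = 11110000111100001111000011110000
  ~e = 10101010101010101010101010101010
  (~c | ~e) = 11111010111110101111101011111010
  (b & c) = 00000000000011110000000000001111
  ((b & c) | d) = 00110011001111110011001100111111
  ((~c | ~e) & ((b & c) | d)) = 00110010001110100011001000111010
  (((~c | ~e) & ((b & c) | d)) | e) = 01110111011111110111011101111111
  (c & ~e) = 00001010000010100000101000001010
  (a & (c & ~e)) = 00000000000000000000101000001010
  ((((~c | ~e) & ((b & c) | d)) | e) & (a & (c & ~e))) = 00000000000000000000001000001010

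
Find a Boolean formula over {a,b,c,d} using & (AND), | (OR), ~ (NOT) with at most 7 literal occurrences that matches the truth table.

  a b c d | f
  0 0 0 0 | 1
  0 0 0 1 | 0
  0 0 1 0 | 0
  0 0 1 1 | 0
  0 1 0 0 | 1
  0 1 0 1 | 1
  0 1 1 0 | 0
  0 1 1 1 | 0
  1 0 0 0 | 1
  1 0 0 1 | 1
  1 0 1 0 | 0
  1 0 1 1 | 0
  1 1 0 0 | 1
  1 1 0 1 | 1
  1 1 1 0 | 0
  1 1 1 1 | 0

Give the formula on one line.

(((~d | a) | b) & ~c)

  ~d = 1010101010101010
  (~d | a) = 1010101011111111
  ((~d | a) | b) = 1010111111111111
  ~c = 1100110011001100
  (((~d | a) | b) & ~c) = 1000110011001100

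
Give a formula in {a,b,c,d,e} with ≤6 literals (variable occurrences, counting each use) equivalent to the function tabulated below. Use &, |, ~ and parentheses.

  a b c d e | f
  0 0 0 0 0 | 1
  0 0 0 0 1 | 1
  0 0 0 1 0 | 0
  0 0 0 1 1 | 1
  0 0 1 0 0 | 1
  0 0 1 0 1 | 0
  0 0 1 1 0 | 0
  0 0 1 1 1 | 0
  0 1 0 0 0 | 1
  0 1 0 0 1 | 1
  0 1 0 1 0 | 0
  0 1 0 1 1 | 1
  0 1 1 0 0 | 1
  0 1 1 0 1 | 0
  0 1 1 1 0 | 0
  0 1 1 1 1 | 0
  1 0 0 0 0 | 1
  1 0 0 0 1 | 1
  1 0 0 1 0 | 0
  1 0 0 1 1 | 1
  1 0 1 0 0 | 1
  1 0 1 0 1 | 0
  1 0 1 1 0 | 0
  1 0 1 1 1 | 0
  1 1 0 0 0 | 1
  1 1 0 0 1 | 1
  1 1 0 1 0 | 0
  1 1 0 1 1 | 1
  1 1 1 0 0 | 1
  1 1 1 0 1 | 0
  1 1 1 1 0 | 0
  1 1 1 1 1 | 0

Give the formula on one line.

  ~c = 11110000111100001111000011110000
  (e & ~c) = 01010000010100000101000001010000
  ~e = 10101010101010101010101010101010
  ~d = 11001100110011001100110011001100
  (~e & ~d) = 10001000100010001000100010001000
  ((e & ~c) | (~e & ~d)) = 11011000110110001101100011011000

((e & ~c) | (~e & ~d))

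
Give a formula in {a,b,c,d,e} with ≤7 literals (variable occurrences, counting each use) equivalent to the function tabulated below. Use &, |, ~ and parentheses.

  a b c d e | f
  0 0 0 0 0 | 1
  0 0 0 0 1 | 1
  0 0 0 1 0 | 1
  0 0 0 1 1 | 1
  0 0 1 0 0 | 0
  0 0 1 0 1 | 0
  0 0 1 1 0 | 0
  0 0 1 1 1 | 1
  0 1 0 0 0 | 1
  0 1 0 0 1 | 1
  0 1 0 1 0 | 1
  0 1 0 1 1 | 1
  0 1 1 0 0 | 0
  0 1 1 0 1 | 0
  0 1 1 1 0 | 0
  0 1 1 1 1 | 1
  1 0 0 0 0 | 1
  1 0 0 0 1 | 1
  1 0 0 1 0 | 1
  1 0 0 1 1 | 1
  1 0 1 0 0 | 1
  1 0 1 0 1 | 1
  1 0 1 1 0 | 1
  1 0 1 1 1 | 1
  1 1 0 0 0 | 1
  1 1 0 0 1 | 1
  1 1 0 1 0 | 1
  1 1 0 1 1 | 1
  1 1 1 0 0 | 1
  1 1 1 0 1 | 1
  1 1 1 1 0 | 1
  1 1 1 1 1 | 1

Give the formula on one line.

(a | ((d & e) | ~c))

  (d & e) = 00010001000100010001000100010001
  ~c = 11110000111100001111000011110000
  ((d & e) | ~c) = 11110001111100011111000111110001
  (a | ((d & e) | ~c)) = 11110001111100011111111111111111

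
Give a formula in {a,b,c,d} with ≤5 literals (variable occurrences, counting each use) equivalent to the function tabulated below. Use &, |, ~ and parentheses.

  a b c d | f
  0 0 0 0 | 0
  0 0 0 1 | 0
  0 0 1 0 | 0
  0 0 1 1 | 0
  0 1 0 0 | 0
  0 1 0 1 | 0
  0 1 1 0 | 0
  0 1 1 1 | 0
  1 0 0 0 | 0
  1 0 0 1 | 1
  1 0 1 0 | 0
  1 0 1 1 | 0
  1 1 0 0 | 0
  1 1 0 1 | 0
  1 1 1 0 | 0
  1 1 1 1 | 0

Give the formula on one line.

  ~b = 1111000011110000
  (~b & a) = 0000000011110000
  ~c = 1100110011001100
  ((~b & a) & ~c) = 0000000011000000
  ~a = 1111111100000000
  (~a | d) = 1111111101010101
  (((~b & a) & ~c) & (~a | d)) = 0000000001000000

(((~b & a) & ~c) & (~a | d))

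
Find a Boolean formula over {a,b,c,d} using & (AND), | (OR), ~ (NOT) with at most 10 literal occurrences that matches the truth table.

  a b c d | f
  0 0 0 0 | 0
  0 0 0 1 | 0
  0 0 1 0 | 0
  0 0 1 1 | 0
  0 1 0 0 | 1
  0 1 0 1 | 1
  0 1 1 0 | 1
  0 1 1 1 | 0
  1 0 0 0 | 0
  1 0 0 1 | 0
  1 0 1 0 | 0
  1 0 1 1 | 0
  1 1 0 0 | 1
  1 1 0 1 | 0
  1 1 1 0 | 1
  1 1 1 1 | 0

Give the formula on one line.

  (b | d) = 0101111101011111
  ~a = 1111111100000000
  ~c = 1100110011001100
  (~c | a) = 1100110011111111
  ((~c | a) & b) = 0000110000001111
  ~b = 1111000011110000
  (((~c | a) & b) | ~b) = 1111110011111111
  ((((~c | a) & b) | ~b) & b) = 0000110000001111
  (~a & ((((~c | a) & b) | ~b) & b)) = 0000110000000000
  ~d = 1010101010101010
  ((~a & ((((~c | a) & b) | ~b) & b)) | ~d) = 1010111010101010
  ((b | d) & ((~a & ((((~c | a) & b) | ~b) & b)) | ~d)) = 0000111000001010

((b | d) & ((~a & ((((~c | a) & b) | ~b) & b)) | ~d))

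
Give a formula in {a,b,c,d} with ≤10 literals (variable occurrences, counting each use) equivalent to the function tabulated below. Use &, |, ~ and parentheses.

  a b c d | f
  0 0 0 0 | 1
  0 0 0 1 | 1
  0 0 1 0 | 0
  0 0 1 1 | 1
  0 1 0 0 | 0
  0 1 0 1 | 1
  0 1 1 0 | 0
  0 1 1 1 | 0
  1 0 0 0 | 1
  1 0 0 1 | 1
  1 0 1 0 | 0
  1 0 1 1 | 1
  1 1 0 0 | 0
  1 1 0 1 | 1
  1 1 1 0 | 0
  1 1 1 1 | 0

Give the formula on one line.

  ~b = 1111000011110000
  (c & ~b) = 0011000000110000
  ~c = 1100110011001100
  (~c & ~b) = 1100000011000000
  (d | (~c & ~b)) = 1101010111010101
  ((c & ~b) | (d | (~c & ~b))) = 1111010111110101
  (~b & d) = 0101000001010000
  (c & (~b & d)) = 0001000000010000
  (~c | (c & (~b & d))) = 1101110011011100
  (((c & ~b) | (d | (~c & ~b))) & (~c | (c & (~b & d)))) = 1101010011010100

(((c & ~b) | (d | (~c & ~b))) & (~c | (c & (~b & d))))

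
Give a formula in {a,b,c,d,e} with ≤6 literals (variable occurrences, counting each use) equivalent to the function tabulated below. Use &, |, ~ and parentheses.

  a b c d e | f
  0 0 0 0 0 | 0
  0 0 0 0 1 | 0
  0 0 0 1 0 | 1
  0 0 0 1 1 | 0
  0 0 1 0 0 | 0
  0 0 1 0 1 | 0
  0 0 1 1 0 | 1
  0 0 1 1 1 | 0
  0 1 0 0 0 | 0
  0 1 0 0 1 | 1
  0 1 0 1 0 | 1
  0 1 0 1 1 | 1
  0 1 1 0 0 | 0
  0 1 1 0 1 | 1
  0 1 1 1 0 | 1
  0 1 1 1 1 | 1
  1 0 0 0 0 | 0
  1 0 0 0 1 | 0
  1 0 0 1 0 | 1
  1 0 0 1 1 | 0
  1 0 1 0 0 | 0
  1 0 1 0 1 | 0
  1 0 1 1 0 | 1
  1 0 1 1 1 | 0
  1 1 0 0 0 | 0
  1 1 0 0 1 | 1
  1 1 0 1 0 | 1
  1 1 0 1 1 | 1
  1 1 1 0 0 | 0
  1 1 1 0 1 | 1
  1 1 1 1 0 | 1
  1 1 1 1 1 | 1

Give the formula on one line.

  ~e = 10101010101010101010101010101010
  (~e | b) = 10101010111111111010101011111111
  ~d = 11001100110011001100110011001100
  (e & ~d) = 01000100010001000100010001000100
  ((e & ~d) | d) = 01110111011101110111011101110111
  ((~e | b) & ((e & ~d) | d)) = 00100010011101110010001001110111

((~e | b) & ((e & ~d) | d))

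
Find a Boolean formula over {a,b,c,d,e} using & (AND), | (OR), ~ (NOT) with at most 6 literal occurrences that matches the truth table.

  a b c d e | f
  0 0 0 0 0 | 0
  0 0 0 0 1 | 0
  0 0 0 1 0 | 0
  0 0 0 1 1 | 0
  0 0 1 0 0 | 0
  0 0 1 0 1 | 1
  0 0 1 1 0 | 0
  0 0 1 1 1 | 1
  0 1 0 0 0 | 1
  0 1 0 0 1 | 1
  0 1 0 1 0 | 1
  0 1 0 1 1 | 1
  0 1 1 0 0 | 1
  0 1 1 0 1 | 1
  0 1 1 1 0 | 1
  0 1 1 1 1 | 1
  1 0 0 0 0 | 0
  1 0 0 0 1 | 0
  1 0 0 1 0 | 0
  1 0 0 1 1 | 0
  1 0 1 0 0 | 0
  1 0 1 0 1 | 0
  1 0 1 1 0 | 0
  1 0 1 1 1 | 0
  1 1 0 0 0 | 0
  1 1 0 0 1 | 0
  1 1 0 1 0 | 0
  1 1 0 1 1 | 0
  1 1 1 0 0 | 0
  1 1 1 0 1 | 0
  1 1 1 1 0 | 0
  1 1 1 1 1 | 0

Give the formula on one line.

  ~a = 11111111111111110000000000000000
  (b & ~a) = 00000000111111110000000000000000
  ~e = 10101010101010101010101010101010
  (~e | ~a) = 11111111111111111010101010101010
  ((~e | ~a) & e) = 01010101010101010000000000000000
  (c & ((~e | ~a) & e)) = 00000101000001010000000000000000
  ((b & ~a) | (c & ((~e | ~a) & e))) = 00000101111111110000000000000000

((b & ~a) | (c & ((~e | ~a) & e)))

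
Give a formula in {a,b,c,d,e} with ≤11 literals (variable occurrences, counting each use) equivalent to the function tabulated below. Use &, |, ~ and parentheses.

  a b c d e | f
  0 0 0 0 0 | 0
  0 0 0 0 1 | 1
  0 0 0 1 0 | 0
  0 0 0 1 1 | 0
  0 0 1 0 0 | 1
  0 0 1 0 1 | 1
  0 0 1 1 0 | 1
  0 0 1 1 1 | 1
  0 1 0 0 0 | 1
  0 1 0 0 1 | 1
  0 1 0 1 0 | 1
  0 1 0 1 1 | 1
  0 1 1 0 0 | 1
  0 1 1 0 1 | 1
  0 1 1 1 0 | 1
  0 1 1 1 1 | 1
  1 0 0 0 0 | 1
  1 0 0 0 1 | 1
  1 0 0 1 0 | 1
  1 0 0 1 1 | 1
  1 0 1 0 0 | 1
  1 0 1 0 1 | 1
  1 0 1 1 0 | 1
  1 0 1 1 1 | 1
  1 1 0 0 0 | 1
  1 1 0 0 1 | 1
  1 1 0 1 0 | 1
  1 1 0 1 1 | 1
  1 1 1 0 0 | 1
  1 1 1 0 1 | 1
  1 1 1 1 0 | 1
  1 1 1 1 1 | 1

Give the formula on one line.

((c | (e & ~d)) | ((~c & b) | (~c & (a | c))))

  ~d = 11001100110011001100110011001100
  (e & ~d) = 01000100010001000100010001000100
  (c | (e & ~d)) = 01001111010011110100111101001111
  ~c = 11110000111100001111000011110000
  (~c & b) = 00000000111100000000000011110000
  (a | c) = 00001111000011111111111111111111
  (~c & (a | c)) = 00000000000000001111000011110000
  ((~c & b) | (~c & (a | c))) = 00000000111100001111000011110000
  ((c | (e & ~d)) | ((~c & b) | (~c & (a | c)))) = 01001111111111111111111111111111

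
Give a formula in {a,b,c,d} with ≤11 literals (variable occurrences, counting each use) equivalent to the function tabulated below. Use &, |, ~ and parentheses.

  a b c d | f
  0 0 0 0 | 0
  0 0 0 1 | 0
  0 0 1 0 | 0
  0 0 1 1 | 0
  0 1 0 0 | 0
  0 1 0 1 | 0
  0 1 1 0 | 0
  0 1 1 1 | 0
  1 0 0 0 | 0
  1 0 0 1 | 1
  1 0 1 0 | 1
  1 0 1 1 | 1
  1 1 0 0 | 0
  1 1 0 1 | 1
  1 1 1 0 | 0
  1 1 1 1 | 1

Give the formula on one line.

(((~c & d) | a) & ((a & d) | ((~b & (a | c)) & c)))

  ~c = 1100110011001100
  (~c & d) = 0100010001000100
  ((~c & d) | a) = 0100010011111111
  (a & d) = 0000000001010101
  ~b = 1111000011110000
  (a | c) = 0011001111111111
  (~b & (a | c)) = 0011000011110000
  ((~b & (a | c)) & c) = 0011000000110000
  ((a & d) | ((~b & (a | c)) & c)) = 0011000001110101
  (((~c & d) | a) & ((a & d) | ((~b & (a | c)) & c))) = 0000000001110101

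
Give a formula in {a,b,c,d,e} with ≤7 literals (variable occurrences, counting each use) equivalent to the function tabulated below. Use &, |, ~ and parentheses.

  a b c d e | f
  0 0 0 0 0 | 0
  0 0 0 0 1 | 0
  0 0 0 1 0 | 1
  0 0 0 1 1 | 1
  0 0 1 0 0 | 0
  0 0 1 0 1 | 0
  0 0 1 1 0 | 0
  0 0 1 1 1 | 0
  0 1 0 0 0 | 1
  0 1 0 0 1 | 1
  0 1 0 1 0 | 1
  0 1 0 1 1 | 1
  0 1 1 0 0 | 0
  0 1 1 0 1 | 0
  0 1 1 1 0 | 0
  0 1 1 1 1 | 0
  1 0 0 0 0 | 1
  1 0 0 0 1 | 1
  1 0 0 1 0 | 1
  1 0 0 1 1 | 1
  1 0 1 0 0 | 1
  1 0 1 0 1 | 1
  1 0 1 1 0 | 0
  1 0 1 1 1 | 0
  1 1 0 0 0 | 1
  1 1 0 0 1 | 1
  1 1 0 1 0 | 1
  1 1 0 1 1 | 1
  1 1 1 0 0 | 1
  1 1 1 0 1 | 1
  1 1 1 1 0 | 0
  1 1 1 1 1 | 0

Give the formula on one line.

  ~d = 11001100110011001100110011001100
  (~d & a) = 00000000000000001100110011001100
  ~c = 11110000111100001111000011110000
  (b | d) = 00110011111111110011001111111111
  (~c & (b | d)) = 00110000111100000011000011110000
  ((~d & a) | (~c & (b | d))) = 00110000111100001111110011111100

((~d & a) | (~c & (b | d)))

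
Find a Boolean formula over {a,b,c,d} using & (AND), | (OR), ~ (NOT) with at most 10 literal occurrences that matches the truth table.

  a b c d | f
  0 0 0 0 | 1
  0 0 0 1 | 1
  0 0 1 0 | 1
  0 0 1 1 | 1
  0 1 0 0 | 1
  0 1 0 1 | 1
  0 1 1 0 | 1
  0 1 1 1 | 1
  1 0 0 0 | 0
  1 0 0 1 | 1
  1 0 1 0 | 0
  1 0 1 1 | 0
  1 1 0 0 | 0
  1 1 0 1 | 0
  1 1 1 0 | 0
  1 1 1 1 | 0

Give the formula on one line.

((d & (~b & ((((b & c) | ~c) | d) & (~a | ~c)))) | ~a)

  ~b = 1111000011110000
  (b & c) = 0000001100000011
  ~c = 1100110011001100
  ((b & c) | ~c) = 1100111111001111
  (((b & c) | ~c) | d) = 1101111111011111
  ~a = 1111111100000000
  (~a | ~c) = 1111111111001100
  ((((b & c) | ~c) | d) & (~a | ~c)) = 1101111111001100
  (~b & ((((b & c) | ~c) | d) & (~a | ~c))) = 1101000011000000
  (d & (~b & ((((b & c) | ~c) | d) & (~a | ~c)))) = 0101000001000000
  ((d & (~b & ((((b & c) | ~c) | d) & (~a | ~c)))) | ~a) = 1111111101000000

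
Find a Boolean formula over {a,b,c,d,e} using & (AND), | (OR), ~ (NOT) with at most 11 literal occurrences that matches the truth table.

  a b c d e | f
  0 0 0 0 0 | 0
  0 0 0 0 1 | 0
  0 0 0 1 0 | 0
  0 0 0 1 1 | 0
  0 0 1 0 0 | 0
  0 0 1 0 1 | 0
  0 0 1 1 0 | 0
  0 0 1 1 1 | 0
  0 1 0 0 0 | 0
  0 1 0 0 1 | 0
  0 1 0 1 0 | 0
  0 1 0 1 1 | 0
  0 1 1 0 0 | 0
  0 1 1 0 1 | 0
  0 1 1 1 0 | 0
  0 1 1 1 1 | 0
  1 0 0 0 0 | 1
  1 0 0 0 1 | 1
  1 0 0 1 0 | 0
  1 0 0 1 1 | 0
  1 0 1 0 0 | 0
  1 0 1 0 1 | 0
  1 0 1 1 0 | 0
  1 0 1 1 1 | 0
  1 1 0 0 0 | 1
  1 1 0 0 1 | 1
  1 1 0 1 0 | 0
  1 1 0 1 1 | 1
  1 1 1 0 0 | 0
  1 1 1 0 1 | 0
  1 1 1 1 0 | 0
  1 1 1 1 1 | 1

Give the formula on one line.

  ~c = 11110000111100001111000011110000
  (e | ~c) = 11110101111101011111010111110101
  ((e | ~c) & a) = 00000000000000001111010111110101
  ~d = 11001100110011001100110011001100
  (~c & ~d) = 11000000110000001100000011000000
  (b | ~d) = 11001100111111111100110011111111
  (e & d) = 00010001000100010001000100010001
  ((b | ~d) & (e & d)) = 00000000000100010000000000010001
  ((~c & ~d) | ((b | ~d) & (e & d))) = 11000000110100011100000011010001
  (((e | ~c) & a) & ((~c & ~d) | ((b | ~d) & (e & d)))) = 00000000000000001100000011010001

(((e | ~c) & a) & ((~c & ~d) | ((b | ~d) & (e & d))))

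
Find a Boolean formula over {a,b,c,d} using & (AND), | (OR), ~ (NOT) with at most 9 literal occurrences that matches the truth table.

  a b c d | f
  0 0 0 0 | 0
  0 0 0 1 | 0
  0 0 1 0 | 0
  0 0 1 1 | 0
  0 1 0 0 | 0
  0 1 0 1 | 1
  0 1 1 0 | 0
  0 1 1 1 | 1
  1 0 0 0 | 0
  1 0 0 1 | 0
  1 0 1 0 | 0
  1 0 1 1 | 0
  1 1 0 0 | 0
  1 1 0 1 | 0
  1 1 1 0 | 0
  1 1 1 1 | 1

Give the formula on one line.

  ~a = 1111111100000000
  (~a | b) = 1111111100001111
  (c | ~a) = 1111111100110011
  ((~a | b) & (c | ~a)) = 1111111100000011
  (((~a | b) & (c | ~a)) & b) = 0000111100000011
  ((((~a | b) & (c | ~a)) & b) & d) = 0000010100000001

((((~a | b) & (c | ~a)) & b) & d)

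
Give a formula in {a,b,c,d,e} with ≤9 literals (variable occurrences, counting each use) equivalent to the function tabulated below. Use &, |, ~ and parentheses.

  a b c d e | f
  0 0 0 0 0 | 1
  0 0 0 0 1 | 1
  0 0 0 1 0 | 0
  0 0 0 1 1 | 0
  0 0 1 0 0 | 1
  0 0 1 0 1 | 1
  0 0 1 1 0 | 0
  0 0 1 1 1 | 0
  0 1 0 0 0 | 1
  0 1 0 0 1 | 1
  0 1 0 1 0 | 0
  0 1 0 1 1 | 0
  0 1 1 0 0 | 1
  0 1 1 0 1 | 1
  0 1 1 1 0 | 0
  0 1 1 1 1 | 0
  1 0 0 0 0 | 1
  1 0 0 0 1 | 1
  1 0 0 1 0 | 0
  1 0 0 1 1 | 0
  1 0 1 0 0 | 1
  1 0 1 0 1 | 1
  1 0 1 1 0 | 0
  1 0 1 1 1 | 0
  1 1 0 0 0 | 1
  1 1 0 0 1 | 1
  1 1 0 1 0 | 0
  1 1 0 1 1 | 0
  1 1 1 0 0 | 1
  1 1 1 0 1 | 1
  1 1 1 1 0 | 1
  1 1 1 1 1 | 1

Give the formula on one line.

  ~d = 11001100110011001100110011001100
  (b & c) = 00000000000011110000000000001111
  (~d | (b & c)) = 11001100110011111100110011001111
  ~e = 10101010101010101010101010101010
  (~e | c) = 10101111101011111010111110101111
  ~b = 11111111000000001111111100000000
  ~c = 11110000111100001111000011110000
  (~c | a) = 11110000111100001111111111111111
  (~b | (~c | a)) = 11111111111100001111111111111111
  ((~e | c) & (~b | (~c | a))) = 10101111101000001010111110101111
  (~d | ((~e | c) & (~b | (~c | a)))) = 11101111111011001110111111101111
  ((~d | (b & c)) & (~d | ((~e | c) & (~b | (~c | a))))) = 11001100110011001100110011001111

((~d | (b & c)) & (~d | ((~e | c) & (~b | (~c | a)))))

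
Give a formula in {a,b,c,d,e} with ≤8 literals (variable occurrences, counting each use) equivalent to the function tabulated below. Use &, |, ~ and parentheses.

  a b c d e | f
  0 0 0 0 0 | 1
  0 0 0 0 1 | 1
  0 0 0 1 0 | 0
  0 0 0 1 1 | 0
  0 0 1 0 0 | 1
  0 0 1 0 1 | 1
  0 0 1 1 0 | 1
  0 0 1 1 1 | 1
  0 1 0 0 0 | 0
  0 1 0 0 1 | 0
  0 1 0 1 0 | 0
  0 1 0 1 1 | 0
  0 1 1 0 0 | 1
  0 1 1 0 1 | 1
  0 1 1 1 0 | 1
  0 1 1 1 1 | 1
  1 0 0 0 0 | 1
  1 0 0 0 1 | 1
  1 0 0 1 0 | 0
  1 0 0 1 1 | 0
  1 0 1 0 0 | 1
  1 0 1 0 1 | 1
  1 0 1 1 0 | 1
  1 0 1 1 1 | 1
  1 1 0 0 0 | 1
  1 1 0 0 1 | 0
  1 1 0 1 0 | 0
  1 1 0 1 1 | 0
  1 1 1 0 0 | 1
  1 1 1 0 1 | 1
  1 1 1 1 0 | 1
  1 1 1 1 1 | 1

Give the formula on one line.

  ~d = 11001100110011001100110011001100
  ~b = 11111111000000001111111100000000
  ~e = 10101010101010101010101010101010
  (a & ~e) = 00000000000000001010101010101010
  ((a & ~e) | c) = 00001111000011111010111110101111
  (~b | ((a & ~e) | c)) = 11111111000011111111111110101111
  (~d & (~b | ((a & ~e) | c))) = 11001100000011001100110010001100
  (c & d) = 00000011000000110000001100000011
  ((~d & (~b | ((a & ~e) | c))) | (c & d)) = 11001111000011111100111110001111

((~d & (~b | ((a & ~e) | c))) | (c & d))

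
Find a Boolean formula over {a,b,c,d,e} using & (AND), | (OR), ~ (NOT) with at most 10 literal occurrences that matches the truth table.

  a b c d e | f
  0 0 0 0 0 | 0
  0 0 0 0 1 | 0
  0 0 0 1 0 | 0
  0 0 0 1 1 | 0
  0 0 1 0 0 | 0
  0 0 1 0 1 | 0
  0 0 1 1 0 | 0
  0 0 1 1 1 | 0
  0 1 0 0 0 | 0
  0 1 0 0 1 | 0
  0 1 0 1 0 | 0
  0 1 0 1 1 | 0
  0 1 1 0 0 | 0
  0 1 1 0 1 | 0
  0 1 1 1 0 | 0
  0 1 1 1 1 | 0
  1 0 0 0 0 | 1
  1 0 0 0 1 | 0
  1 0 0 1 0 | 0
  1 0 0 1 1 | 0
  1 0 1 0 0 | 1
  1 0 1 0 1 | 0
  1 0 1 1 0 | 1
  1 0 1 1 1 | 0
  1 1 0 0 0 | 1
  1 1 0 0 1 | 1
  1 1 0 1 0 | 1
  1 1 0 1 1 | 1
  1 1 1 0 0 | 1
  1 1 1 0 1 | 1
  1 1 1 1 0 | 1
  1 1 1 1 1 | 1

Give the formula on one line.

  ~b = 11111111000000001111111100000000
  (~b & e) = 01010101000000000101010100000000
  (a | (~b & e)) = 01010101000000001111111111111111
  ~d = 11001100110011001100110011001100
  (~d | c) = 11001111110011111100111111001111
  ((~d | c) | b) = 11001111111111111100111111111111
  ~e = 10101010101010101010101010101010
  (b | ~e) = 10101010111111111010101011111111
  (((~d | c) | b) & (b | ~e)) = 10001010111111111000101011111111
  ((a | (~b & e)) & (((~d | c) | b) & (b | ~e))) = 00000000000000001000101011111111

((a | (~b & e)) & (((~d | c) | b) & (b | ~e)))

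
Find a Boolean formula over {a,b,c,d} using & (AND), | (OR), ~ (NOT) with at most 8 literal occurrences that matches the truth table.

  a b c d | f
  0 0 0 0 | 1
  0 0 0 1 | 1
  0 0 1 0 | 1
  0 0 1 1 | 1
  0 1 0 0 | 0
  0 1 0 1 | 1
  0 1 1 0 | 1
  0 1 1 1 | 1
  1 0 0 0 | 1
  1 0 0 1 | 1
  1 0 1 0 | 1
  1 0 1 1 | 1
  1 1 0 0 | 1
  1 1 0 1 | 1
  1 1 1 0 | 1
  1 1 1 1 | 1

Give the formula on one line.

  ~b = 1111000011110000
  (~b | a) = 1111000011111111
  (b | a) = 0000111111111111
  ((b | a) & c) = 0000001100110011
  ((~b | a) | ((b | a) & c)) = 1111001111111111
  (d | c) = 0111011101110111
  (((~b | a) | ((b | a) & c)) | (d | c)) = 1111011111111111

(((~b | a) | ((b | a) & c)) | (d | c))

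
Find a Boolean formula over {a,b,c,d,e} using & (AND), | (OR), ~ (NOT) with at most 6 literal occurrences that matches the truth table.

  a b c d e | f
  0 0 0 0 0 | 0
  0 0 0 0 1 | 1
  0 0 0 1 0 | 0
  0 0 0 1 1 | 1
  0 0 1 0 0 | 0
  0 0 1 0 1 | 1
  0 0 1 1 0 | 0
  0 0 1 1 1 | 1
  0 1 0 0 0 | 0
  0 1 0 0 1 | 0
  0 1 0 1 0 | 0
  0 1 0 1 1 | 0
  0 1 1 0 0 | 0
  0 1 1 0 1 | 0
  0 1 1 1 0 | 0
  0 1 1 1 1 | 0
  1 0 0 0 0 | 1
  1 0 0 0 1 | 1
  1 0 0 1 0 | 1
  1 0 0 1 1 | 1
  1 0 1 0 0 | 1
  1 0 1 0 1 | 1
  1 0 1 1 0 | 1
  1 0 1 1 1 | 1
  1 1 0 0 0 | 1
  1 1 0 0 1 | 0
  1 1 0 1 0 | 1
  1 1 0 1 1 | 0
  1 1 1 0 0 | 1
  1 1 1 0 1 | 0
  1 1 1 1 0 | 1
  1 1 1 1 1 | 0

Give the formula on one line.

  ~b = 11111111000000001111111100000000
  (e & ~b) = 01010101000000000101010100000000
  ~a = 11111111111111110000000000000000
  ~e = 10101010101010101010101010101010
  (~a | ~e) = 11111111111111111010101010101010
  ((~a | ~e) & a) = 00000000000000001010101010101010
  ((e & ~b) | ((~a | ~e) & a)) = 01010101000000001111111110101010

((e & ~b) | ((~a | ~e) & a))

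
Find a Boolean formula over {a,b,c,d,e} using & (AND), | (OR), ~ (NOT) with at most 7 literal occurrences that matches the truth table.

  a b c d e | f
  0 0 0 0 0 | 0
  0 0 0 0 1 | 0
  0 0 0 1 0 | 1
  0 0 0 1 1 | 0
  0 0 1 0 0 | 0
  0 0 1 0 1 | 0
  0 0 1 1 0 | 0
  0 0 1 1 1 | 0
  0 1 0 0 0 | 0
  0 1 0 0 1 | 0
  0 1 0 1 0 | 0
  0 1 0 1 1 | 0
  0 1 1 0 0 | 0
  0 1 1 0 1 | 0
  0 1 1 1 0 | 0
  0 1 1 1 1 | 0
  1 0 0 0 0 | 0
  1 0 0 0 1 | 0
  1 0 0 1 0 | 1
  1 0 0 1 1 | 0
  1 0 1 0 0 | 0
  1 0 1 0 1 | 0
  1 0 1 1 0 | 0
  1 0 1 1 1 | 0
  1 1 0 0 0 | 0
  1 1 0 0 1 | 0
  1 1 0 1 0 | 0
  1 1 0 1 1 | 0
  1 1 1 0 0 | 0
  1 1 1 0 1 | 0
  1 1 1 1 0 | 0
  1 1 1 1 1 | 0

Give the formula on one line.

  ~c = 11110000111100001111000011110000
  ~b = 11111111000000001111111100000000
  ~e = 10101010101010101010101010101010
  (~b & ~e) = 10101010000000001010101000000000
  ((~b & ~e) & d) = 00100010000000000010001000000000
  (~c & ((~b & ~e) & d)) = 00100000000000000010000000000000

(~c & ((~b & ~e) & d))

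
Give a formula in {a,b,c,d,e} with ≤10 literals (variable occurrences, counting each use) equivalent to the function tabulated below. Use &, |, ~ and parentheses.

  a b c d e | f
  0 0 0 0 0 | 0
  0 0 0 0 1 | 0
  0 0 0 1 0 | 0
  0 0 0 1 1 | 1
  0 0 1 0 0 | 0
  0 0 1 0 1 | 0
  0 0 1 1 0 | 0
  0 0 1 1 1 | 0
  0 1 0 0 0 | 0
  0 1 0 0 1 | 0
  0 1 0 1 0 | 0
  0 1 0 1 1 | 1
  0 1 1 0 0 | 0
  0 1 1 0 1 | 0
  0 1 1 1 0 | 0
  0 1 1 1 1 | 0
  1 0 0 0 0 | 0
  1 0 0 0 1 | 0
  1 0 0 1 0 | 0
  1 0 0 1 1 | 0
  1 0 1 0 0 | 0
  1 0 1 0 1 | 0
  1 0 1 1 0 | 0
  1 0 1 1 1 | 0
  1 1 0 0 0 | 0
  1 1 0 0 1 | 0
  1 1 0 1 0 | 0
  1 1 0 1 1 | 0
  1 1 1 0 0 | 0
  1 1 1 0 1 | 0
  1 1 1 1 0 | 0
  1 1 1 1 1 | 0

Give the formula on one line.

(((~b | ~c) & (d & (~a & e))) & (b | ~c))

  ~b = 11111111000000001111111100000000
  ~c = 11110000111100001111000011110000
  (~b | ~c) = 11111111111100001111111111110000
  ~a = 11111111111111110000000000000000
  (~a & e) = 01010101010101010000000000000000
  (d & (~a & e)) = 00010001000100010000000000000000
  ((~b | ~c) & (d & (~a & e))) = 00010001000100000000000000000000
  (b | ~c) = 11110000111111111111000011111111
  (((~b | ~c) & (d & (~a & e))) & (b | ~c)) = 00010000000100000000000000000000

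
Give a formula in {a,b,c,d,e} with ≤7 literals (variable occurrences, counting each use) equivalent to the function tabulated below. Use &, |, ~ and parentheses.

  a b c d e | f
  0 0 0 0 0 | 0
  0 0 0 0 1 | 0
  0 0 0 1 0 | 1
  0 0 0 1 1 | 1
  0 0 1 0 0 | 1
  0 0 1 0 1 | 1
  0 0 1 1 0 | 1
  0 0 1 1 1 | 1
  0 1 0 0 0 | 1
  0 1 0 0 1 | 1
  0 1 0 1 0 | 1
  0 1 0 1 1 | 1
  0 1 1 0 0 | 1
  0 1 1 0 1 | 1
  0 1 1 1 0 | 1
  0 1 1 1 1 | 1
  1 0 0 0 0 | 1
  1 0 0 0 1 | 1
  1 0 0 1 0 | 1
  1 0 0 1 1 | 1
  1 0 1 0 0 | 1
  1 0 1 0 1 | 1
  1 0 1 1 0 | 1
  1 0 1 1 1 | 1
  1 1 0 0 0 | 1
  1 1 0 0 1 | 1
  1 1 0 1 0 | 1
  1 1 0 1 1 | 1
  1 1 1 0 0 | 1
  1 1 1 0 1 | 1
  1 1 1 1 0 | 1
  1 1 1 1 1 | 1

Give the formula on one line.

((c | b) | (d | a))

  (c | b) = 00001111111111110000111111111111
  (d | a) = 00110011001100111111111111111111
  ((c | b) | (d | a)) = 00111111111111111111111111111111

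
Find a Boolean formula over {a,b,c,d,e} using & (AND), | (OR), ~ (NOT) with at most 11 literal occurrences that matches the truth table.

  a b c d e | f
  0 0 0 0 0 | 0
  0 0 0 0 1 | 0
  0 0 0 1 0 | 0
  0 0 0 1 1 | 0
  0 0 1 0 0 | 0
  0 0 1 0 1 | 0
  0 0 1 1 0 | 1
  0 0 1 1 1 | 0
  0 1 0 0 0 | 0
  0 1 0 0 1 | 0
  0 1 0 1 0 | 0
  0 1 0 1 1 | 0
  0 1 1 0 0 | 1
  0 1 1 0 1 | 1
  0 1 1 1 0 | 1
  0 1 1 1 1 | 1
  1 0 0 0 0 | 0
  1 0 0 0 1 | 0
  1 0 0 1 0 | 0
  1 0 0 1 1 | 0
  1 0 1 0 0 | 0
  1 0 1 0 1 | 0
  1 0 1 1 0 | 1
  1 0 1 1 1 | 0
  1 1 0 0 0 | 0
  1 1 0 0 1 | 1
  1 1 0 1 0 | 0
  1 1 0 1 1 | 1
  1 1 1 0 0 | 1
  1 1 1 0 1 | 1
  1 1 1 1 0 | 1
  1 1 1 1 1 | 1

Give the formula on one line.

  (a & e) = 00000000000000000101010101010101
  (c | (a & e)) = 00001111000011110101111101011111
  (c | e) = 01011111010111110101111101011111
  ~e = 10101010101010101010101010101010
  (d & ~e) = 00100010001000100010001000100010
  ((d & ~e) | b) = 00100010111111110010001011111111
  ((c | e) & ((d & ~e) | b)) = 00000010010111110000001001011111
  ((c | (a & e)) & ((c | e) & ((d & ~e) | b))) = 00000010000011110000001001011111

((c | (a & e)) & ((c | e) & ((d & ~e) | b)))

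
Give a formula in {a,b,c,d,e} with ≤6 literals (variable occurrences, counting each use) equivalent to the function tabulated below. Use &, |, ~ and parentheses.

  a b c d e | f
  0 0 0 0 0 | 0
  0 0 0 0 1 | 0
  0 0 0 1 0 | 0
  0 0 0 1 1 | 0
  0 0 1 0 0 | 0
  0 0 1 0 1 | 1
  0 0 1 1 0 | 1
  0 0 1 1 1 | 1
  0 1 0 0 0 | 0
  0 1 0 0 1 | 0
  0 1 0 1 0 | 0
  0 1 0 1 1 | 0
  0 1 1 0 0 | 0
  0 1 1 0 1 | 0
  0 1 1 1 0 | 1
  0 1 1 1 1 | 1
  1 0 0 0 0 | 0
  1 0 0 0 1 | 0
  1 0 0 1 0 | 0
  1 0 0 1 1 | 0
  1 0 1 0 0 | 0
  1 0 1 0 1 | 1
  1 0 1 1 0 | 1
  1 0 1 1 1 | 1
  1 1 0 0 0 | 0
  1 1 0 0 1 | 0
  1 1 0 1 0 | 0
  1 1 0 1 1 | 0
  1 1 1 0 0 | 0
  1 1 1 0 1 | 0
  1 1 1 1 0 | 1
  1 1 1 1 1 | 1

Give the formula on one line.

(((e & ~b) | d) & c)

  ~b = 11111111000000001111111100000000
  (e & ~b) = 01010101000000000101010100000000
  ((e & ~b) | d) = 01110111001100110111011100110011
  (((e & ~b) | d) & c) = 00000111000000110000011100000011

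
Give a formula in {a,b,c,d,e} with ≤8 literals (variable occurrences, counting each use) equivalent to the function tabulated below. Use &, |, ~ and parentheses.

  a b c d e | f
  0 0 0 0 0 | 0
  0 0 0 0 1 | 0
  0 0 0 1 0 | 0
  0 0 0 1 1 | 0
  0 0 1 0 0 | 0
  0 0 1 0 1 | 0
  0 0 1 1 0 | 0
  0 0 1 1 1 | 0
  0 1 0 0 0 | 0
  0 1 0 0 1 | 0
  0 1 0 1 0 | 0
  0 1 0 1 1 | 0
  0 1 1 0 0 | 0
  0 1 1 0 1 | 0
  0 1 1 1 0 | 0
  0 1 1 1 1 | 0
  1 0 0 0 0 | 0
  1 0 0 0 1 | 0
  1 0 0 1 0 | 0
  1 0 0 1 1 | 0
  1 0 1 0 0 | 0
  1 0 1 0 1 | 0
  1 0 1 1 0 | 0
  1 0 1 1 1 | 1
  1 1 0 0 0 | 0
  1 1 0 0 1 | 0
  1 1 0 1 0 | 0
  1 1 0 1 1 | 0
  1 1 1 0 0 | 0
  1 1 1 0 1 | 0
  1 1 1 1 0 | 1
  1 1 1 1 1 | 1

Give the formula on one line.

  (e | b) = 01010101111111110101010111111111
  ((e | b) & d) = 00010001001100110001000100110011
  (((e | b) & d) & a) = 00000000000000000001000100110011
  ((((e | b) & d) & a) & c) = 00000000000000000000000100000011

((((e | b) & d) & a) & c)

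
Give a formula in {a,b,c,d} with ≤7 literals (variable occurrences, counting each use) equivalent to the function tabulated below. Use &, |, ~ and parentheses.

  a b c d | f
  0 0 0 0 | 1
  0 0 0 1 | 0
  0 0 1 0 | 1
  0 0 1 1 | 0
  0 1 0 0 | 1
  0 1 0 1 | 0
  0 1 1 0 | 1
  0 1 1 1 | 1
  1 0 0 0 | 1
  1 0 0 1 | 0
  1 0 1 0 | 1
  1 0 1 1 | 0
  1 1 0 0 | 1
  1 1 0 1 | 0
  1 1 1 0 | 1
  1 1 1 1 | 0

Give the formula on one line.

  ~d = 1010101010101010
  ~a = 1111111100000000
  (d | b) = 0101111101011111
  (~a & (d | b)) = 0101111100000000
  (c & (~a & (d | b))) = 0001001100000000
  ((c & (~a & (d | b))) & b) = 0000001100000000
  (~d | ((c & (~a & (d | b))) & b)) = 1010101110101010

(~d | ((c & (~a & (d | b))) & b))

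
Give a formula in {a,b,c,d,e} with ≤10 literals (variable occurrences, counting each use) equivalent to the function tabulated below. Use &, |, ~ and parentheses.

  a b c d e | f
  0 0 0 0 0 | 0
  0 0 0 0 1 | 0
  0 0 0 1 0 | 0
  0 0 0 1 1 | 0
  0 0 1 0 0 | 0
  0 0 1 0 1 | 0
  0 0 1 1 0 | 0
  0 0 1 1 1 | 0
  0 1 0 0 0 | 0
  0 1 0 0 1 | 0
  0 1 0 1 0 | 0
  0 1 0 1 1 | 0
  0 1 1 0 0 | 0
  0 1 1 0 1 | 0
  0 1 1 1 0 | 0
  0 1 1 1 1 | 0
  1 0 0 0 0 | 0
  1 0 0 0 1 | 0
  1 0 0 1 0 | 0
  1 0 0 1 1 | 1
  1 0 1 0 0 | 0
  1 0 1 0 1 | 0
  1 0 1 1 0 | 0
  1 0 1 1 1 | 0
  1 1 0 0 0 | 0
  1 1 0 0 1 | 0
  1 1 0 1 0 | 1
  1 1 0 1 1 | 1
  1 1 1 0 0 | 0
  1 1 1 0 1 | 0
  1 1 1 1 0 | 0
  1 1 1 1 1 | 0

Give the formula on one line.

(((~c & (((b | e) & a) | c)) | ~d) & d)

  ~c = 11110000111100001111000011110000
  (b | e) = 01010101111111110101010111111111
  ((b | e) & a) = 00000000000000000101010111111111
  (((b | e) & a) | c) = 00001111000011110101111111111111
  (~c & (((b | e) & a) | c)) = 00000000000000000101000011110000
  ~d = 11001100110011001100110011001100
  ((~c & (((b | e) & a) | c)) | ~d) = 11001100110011001101110011111100
  (((~c & (((b | e) & a) | c)) | ~d) & d) = 00000000000000000001000000110000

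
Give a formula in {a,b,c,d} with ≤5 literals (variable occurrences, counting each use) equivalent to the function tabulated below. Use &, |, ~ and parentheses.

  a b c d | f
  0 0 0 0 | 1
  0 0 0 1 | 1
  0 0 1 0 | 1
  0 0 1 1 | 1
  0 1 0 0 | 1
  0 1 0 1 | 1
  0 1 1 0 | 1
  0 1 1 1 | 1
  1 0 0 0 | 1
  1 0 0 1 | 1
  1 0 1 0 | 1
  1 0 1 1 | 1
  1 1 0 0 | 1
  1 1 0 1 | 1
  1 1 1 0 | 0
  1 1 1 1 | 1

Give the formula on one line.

  ~d = 1010101010101010
  ~c = 1100110011001100
  (~d & ~c) = 1000100010001000
  ~b = 1111000011110000
  ~a = 1111111100000000
  (~b | ~a) = 1111111111110000
  (d | (~b | ~a)) = 1111111111110101
  ((~d & ~c) | (d | (~b | ~a))) = 1111111111111101

((~d & ~c) | (d | (~b | ~a)))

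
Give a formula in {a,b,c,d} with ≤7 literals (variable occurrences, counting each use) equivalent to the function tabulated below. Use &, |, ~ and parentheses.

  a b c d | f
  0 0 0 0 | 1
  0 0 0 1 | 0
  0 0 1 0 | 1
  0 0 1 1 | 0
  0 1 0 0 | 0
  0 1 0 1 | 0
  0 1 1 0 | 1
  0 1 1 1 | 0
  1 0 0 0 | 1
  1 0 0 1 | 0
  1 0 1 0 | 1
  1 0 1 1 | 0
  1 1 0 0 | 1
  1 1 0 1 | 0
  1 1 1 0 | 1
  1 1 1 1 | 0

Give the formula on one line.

  (a | c) = 0011001111111111
  ~b = 1111000011110000
  (a | ~b) = 1111000011111111
  ((a | c) | (a | ~b)) = 1111001111111111
  ~d = 1010101010101010
  (((a | c) | (a | ~b)) & ~d) = 1010001010101010

(((a | c) | (a | ~b)) & ~d)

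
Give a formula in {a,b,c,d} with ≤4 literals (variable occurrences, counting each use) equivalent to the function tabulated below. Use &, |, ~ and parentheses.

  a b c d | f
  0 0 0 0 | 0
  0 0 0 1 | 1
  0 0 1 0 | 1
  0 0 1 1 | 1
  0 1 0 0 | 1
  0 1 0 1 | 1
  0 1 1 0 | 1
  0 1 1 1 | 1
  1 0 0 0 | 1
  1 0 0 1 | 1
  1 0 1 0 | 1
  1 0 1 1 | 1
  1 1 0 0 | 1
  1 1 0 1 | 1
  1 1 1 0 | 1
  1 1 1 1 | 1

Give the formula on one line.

((a | b) | (c | d))

  (a | b) = 0000111111111111
  (c | d) = 0111011101110111
  ((a | b) | (c | d)) = 0111111111111111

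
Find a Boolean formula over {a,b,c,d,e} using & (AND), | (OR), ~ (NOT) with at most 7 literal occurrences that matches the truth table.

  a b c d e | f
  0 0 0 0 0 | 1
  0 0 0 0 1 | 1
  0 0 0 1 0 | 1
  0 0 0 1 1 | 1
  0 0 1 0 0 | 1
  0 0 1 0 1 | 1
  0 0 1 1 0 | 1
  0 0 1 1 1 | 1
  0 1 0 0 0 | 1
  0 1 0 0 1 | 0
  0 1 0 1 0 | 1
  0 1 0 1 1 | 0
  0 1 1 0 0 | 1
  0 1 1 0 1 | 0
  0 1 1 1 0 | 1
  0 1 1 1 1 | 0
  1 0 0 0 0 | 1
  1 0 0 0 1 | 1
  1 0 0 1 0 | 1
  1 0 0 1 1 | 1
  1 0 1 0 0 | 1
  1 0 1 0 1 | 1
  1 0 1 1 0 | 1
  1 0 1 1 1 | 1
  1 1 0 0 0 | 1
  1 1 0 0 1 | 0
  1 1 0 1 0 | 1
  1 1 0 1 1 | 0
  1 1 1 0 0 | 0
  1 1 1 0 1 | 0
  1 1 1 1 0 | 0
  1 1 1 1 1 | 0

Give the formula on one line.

(~b | (~e & ((~c | ~a) & b)))

  ~b = 11111111000000001111111100000000
  ~e = 10101010101010101010101010101010
  ~c = 11110000111100001111000011110000
  ~a = 11111111111111110000000000000000
  (~c | ~a) = 11111111111111111111000011110000
  ((~c | ~a) & b) = 00000000111111110000000011110000
  (~e & ((~c | ~a) & b)) = 00000000101010100000000010100000
  (~b | (~e & ((~c | ~a) & b))) = 11111111101010101111111110100000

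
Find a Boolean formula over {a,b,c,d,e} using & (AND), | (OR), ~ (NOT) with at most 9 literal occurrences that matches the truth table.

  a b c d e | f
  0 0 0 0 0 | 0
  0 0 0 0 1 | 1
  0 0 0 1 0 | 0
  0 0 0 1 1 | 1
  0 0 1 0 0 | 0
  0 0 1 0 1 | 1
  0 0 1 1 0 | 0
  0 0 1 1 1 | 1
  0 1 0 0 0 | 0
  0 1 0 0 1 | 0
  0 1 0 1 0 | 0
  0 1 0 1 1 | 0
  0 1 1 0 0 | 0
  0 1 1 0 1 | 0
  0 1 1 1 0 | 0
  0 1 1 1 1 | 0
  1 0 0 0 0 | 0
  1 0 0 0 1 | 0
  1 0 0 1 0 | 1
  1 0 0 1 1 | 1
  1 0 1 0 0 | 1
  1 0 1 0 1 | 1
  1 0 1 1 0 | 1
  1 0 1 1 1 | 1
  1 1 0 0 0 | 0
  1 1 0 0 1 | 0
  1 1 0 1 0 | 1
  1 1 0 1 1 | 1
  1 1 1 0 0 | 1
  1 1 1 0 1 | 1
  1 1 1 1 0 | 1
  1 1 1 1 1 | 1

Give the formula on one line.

((a & (d | c)) | ((~b & e) & (~a | (c | b))))

  (d | c) = 00111111001111110011111100111111
  (a & (d | c)) = 00000000000000000011111100111111
  ~b = 11111111000000001111111100000000
  (~b & e) = 01010101000000000101010100000000
  ~a = 11111111111111110000000000000000
  (c | b) = 00001111111111110000111111111111
  (~a | (c | b)) = 11111111111111110000111111111111
  ((~b & e) & (~a | (c | b))) = 01010101000000000000010100000000
  ((a & (d | c)) | ((~b & e) & (~a | (c | b)))) = 01010101000000000011111100111111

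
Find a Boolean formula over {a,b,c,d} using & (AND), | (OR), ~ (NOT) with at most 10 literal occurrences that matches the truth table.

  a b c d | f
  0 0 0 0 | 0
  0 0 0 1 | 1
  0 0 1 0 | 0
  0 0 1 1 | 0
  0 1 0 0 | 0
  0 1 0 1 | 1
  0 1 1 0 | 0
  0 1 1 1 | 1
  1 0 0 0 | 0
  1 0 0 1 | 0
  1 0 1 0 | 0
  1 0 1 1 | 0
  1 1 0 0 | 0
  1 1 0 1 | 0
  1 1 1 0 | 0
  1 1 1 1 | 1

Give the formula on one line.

  ~a = 1111111100000000
  (~a & d) = 0101010100000000
  ~c = 1100110011001100
  (~c & d) = 0100010001000100
  ((~a & d) & (~c & d)) = 0100010000000000
  (c & d) = 0001000100010001
  ~d = 1010101010101010
  (b | ~d) = 1010111110101111
  ((c & d) & (b | ~d)) = 0000000100000001
  (((~a & d) & (~c & d)) | ((c & d) & (b | ~d))) = 0100010100000001

(((~a & d) & (~c & d)) | ((c & d) & (b | ~d)))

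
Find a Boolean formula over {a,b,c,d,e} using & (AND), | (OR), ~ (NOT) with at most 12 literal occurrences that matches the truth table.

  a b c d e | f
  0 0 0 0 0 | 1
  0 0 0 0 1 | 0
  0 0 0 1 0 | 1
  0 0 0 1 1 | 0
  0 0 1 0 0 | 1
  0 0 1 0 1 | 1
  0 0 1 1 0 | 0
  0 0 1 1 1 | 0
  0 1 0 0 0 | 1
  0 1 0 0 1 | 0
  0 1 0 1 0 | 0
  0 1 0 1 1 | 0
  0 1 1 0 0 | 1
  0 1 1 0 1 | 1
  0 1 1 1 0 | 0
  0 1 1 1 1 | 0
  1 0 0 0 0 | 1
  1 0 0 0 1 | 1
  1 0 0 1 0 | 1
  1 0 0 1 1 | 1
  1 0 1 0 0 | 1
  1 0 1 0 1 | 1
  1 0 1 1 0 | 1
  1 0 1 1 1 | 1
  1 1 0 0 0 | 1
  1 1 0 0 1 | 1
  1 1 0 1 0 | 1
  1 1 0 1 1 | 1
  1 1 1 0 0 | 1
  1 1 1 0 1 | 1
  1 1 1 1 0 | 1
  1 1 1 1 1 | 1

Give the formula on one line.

(((a | (~d | ~b)) & (a | (~e & (~a & ~c)))) | (c & ~d))

  ~d = 11001100110011001100110011001100
  ~b = 11111111000000001111111100000000
  (~d | ~b) = 11111111110011001111111111001100
  (a | (~d | ~b)) = 11111111110011001111111111111111
  ~e = 10101010101010101010101010101010
  ~a = 11111111111111110000000000000000
  ~c = 11110000111100001111000011110000
  (~a & ~c) = 11110000111100000000000000000000
  (~e & (~a & ~c)) = 10100000101000000000000000000000
  (a | (~e & (~a & ~c))) = 10100000101000001111111111111111
  ((a | (~d | ~b)) & (a | (~e & (~a & ~c)))) = 10100000100000001111111111111111
  (c & ~d) = 00001100000011000000110000001100
  (((a | (~d | ~b)) & (a | (~e & (~a & ~c)))) | (c & ~d)) = 10101100100011001111111111111111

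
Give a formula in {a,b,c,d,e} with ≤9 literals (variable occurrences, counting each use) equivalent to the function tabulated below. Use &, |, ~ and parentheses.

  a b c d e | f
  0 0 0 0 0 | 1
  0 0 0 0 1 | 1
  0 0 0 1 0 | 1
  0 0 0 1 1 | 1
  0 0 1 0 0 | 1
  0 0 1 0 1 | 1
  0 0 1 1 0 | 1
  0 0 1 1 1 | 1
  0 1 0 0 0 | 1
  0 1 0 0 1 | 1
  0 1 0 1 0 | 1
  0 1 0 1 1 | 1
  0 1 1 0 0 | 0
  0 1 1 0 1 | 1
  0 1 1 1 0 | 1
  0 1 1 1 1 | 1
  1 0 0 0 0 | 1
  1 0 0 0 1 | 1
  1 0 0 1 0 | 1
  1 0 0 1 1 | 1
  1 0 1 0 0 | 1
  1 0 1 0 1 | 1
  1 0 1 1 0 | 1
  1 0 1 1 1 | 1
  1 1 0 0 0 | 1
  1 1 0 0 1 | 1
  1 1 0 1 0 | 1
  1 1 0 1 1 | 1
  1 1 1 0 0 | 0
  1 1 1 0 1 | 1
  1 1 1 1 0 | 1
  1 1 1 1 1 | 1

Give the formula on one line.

(((b & (~b | e)) | d) | (((c & ~b) | ~c) | e))

  ~b = 11111111000000001111111100000000
  (~b | e) = 11111111010101011111111101010101
  (b & (~b | e)) = 00000000010101010000000001010101
  ((b & (~b | e)) | d) = 00110011011101110011001101110111
  (c & ~b) = 00001111000000000000111100000000
  ~c = 11110000111100001111000011110000
  ((c & ~b) | ~c) = 11111111111100001111111111110000
  (((c & ~b) | ~c) | e) = 11111111111101011111111111110101
  (((b & (~b | e)) | d) | (((c & ~b) | ~c) | e)) = 11111111111101111111111111110111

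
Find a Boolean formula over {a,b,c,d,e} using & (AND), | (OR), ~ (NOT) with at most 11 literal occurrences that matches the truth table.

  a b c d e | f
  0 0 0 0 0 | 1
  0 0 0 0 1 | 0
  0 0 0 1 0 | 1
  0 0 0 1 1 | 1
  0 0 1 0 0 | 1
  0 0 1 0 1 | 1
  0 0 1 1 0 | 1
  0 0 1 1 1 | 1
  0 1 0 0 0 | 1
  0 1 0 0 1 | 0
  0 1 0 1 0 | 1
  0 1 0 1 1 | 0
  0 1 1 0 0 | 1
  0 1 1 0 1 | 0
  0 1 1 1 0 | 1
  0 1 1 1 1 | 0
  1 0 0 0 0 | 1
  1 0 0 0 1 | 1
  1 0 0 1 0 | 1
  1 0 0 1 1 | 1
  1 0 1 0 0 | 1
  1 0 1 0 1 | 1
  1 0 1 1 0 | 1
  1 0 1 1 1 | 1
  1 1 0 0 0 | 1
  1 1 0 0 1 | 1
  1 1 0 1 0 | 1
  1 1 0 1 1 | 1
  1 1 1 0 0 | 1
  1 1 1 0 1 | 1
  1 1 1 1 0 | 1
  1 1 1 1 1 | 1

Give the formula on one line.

((~b & ((e | b) & (c | d))) | (a | (~e & (e | ~a))))

  ~b = 11111111000000001111111100000000
  (e | b) = 01010101111111110101010111111111
  (c | d) = 00111111001111110011111100111111
  ((e | b) & (c | d)) = 00010101001111110001010100111111
  (~b & ((e | b) & (c | d))) = 00010101000000000001010100000000
  ~e = 10101010101010101010101010101010
  ~a = 11111111111111110000000000000000
  (e | ~a) = 11111111111111110101010101010101
  (~e & (e | ~a)) = 10101010101010100000000000000000
  (a | (~e & (e | ~a))) = 10101010101010101111111111111111
  ((~b & ((e | b) & (c | d))) | (a | (~e & (e | ~a)))) = 10111111101010101111111111111111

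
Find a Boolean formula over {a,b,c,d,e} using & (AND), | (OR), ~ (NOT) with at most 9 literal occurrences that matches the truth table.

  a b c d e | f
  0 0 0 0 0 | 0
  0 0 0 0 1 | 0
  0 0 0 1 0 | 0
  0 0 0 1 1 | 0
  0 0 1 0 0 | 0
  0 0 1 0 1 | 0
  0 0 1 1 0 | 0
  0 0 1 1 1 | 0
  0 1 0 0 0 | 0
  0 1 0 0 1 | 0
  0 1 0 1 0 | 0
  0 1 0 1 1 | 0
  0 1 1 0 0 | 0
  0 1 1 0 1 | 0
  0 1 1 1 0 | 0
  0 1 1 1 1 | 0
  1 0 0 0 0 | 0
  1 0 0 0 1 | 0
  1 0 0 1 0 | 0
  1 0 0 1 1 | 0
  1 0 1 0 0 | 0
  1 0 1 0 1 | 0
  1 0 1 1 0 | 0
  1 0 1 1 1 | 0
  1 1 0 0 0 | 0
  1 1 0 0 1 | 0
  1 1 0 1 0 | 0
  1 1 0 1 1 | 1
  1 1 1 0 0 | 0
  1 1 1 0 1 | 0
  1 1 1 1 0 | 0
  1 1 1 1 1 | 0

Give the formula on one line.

  (b & e) = 00000000010101010000000001010101
  ~c = 11110000111100001111000011110000
  ~b = 11111111000000001111111100000000
  (~b | e) = 11111111010101011111111101010101
  (d | (~b | e)) = 11111111011101111111111101110111
  (~c & (d | (~b | e))) = 11110000011100001111000001110000
  ((b & e) & (~c & (d | (~b | e)))) = 00000000010100000000000001010000
  (d & a) = 00000000000000000011001100110011
  (((b & e) & (~c & (d | (~b | e)))) & (d & a)) = 00000000000000000000000000010000

(((b & e) & (~c & (d | (~b | e)))) & (d & a))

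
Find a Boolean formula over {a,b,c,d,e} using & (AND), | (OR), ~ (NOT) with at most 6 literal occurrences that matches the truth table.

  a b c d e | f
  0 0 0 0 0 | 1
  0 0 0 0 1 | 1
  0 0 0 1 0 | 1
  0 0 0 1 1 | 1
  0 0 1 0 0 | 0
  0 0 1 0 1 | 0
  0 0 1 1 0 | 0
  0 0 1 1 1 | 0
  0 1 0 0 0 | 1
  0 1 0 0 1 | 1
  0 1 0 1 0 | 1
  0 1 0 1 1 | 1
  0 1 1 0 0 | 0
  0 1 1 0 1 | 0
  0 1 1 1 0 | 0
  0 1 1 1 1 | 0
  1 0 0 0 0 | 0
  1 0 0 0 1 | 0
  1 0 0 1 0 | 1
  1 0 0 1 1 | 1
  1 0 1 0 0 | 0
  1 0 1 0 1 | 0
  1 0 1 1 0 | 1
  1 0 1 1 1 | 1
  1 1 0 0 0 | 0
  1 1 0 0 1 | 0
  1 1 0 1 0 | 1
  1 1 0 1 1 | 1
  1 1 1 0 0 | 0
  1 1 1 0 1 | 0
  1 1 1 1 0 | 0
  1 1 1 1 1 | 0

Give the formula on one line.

  ~a = 11111111111111110000000000000000
  (d | ~a) = 11111111111111110011001100110011
  ~c = 11110000111100001111000011110000
  ~b = 11111111000000001111111100000000
  (~b & a) = 00000000000000001111111100000000
  (~c | (~b & a)) = 11110000111100001111111111110000
  ((d | ~a) & (~c | (~b & a))) = 11110000111100000011001100110000

((d | ~a) & (~c | (~b & a)))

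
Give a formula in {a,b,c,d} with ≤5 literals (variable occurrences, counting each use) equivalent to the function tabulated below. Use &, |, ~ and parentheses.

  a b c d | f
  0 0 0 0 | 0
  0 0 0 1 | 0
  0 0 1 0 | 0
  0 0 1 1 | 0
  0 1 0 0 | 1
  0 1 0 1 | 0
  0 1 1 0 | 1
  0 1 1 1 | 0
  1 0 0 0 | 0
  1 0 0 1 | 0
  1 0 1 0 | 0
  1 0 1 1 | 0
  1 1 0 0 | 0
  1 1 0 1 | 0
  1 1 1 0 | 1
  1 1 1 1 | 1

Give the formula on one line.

((~a | c) & ((~d | a) & b))

  ~a = 1111111100000000
  (~a | c) = 1111111100110011
  ~d = 1010101010101010
  (~d | a) = 1010101011111111
  ((~d | a) & b) = 0000101000001111
  ((~a | c) & ((~d | a) & b)) = 0000101000000011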